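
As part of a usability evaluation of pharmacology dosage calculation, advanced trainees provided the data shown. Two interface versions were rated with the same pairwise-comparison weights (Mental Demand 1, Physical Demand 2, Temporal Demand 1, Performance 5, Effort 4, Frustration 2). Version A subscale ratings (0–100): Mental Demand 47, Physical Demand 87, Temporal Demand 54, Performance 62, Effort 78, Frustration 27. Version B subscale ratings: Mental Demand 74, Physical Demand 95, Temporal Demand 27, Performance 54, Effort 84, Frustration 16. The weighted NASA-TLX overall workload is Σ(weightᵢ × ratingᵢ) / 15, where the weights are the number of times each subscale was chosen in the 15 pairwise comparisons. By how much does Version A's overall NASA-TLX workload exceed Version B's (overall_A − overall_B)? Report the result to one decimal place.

1.5

Version A weighted sum = 1·47 + 2·87 + 1·54 + 5·62 + 4·78 + 2·27 = 47 + 174 + 54 + 310 + 312 + 54 = 951; overall_A = 951/15 = 63.4000.
Version B weighted sum = 1·74 + 2·95 + 1·27 + 5·54 + 4·84 + 2·16 = 74 + 190 + 27 + 270 + 336 + 32 = 929; overall_B = 929/15 = 61.9333.
Difference = 63.4000 − 61.9333 = 1.4667 ≈ 1.5.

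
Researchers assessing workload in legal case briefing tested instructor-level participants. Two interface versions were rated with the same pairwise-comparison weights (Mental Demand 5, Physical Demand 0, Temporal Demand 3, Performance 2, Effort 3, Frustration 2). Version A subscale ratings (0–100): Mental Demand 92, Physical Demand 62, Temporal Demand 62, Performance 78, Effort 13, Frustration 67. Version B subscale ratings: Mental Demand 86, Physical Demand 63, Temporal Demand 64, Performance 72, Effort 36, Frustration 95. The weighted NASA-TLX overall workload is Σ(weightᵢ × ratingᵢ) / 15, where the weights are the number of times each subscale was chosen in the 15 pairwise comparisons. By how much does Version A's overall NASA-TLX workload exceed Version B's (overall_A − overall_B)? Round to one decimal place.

Version A weighted sum = 5·92 + 0·62 + 3·62 + 2·78 + 3·13 + 2·67 = 460 + 0 + 186 + 156 + 39 + 134 = 975; overall_A = 975/15 = 65.0000.
Version B weighted sum = 5·86 + 0·63 + 3·64 + 2·72 + 3·36 + 2·95 = 430 + 0 + 192 + 144 + 108 + 190 = 1064; overall_B = 1064/15 = 70.9333.
Difference = 65.0000 − 70.9333 = -5.9333 ≈ -5.9.

-5.9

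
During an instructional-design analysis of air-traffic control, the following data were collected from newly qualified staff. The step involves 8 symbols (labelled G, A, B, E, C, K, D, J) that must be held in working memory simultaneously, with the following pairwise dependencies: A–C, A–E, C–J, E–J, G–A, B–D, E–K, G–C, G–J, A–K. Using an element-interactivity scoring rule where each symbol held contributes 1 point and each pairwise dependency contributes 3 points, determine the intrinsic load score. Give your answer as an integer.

38

Count of symbols held simultaneously: 8.
Count of pairwise dependencies listed: 10.
Element contribution: 8 × 1 = 8.
Interaction contribution: 10 × 3 = 30.
Intrinsic load = 8 + 30 = 38.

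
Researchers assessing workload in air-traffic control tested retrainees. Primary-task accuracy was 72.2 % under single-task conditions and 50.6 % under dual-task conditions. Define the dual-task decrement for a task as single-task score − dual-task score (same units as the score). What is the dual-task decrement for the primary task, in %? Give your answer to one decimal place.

21.6

Decrement = 72.2 − 50.6 = 21.6000 % ≈ 21.6 %.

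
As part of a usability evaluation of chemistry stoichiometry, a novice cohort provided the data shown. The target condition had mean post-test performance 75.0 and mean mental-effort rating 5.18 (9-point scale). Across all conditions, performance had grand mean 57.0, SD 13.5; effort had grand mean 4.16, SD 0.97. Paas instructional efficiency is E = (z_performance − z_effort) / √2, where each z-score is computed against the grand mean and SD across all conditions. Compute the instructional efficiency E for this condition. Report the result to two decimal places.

z_performance = (75.0 − 57.0) / 13.5 = 18.0000 / 13.5 = 1.3333.
z_effort = (5.18 − 4.16) / 0.97 = 1.0200 / 0.97 = 1.0515.
z_P − z_E = 1.3333 − 1.0515 = 0.2818.
E = 0.2818 / √2 = 0.2818 / 1.41421 = 0.1993 ≈ 0.20.

0.20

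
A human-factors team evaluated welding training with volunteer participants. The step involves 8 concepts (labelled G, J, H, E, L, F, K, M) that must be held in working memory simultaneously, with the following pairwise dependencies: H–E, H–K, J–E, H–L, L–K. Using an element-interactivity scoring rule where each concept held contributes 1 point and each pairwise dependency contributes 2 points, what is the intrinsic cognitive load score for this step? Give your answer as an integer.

Count of concepts held simultaneously: 8.
Count of pairwise dependencies listed: 5.
Element contribution: 8 × 1 = 8.
Interaction contribution: 5 × 2 = 10.
Intrinsic load = 8 + 10 = 18.

18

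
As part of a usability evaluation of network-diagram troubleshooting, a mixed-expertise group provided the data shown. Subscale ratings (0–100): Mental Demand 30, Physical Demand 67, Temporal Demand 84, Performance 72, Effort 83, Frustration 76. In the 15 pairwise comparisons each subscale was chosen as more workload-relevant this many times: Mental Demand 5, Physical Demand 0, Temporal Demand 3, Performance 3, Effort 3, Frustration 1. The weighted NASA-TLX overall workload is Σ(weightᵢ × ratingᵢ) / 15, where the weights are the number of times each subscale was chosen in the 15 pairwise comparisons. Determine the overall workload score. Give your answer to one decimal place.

62.9

The tallies are the weights (they sum to 15).
Weighted sum = 5·30 + 0·67 + 3·84 + 3·72 + 3·83 + 1·76
            = 150 + 0 + 252 + 216 + 249 + 76 = 943.
Overall workload = 943 / 15 = 62.8667 ≈ 62.9.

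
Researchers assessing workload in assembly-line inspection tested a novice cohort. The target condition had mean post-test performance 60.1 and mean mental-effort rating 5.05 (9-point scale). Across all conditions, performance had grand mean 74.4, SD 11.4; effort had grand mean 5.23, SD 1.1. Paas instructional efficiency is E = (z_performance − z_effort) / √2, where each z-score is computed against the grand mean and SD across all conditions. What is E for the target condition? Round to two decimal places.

-0.77

z_performance = (60.1 − 74.4) / 11.4 = -14.3000 / 11.4 = -1.2544.
z_effort = (5.05 − 5.23) / 1.1 = -0.1800 / 1.1 = -0.1636.
z_P − z_E = -1.2544 − (-0.1636) = -1.0908.
E = -1.0908 / √2 = -1.0908 / 1.41421 = -0.7713 ≈ -0.77.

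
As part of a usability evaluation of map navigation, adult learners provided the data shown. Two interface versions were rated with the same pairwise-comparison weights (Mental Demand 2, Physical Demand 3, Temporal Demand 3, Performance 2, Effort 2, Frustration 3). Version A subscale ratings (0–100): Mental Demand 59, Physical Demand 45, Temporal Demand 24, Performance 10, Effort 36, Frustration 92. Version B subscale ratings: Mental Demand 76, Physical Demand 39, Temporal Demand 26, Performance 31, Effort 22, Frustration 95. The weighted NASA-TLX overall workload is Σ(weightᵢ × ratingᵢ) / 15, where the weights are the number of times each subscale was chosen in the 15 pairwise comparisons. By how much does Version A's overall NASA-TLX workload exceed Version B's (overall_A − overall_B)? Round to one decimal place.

-3.0

Version A weighted sum = 2·59 + 3·45 + 3·24 + 2·10 + 2·36 + 3·92 = 118 + 135 + 72 + 20 + 72 + 276 = 693; overall_A = 693/15 = 46.2000.
Version B weighted sum = 2·76 + 3·39 + 3·26 + 2·31 + 2·22 + 3·95 = 152 + 117 + 78 + 62 + 44 + 285 = 738; overall_B = 738/15 = 49.2000.
Difference = 46.2000 − 49.2000 = -3.0000 ≈ -3.0.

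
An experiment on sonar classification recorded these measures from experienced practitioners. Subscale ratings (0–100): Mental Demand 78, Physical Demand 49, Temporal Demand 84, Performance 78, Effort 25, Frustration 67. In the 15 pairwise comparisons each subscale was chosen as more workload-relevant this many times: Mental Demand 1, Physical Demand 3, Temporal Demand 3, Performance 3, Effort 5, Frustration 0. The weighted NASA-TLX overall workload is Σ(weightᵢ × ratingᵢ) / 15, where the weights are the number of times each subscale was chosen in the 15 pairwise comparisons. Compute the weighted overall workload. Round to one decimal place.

The tallies are the weights (they sum to 15).
Weighted sum = 1·78 + 3·49 + 3·84 + 3·78 + 5·25 + 0·67
            = 78 + 147 + 252 + 234 + 125 + 0 = 836.
Overall workload = 836 / 15 = 55.7333 ≈ 55.7.

55.7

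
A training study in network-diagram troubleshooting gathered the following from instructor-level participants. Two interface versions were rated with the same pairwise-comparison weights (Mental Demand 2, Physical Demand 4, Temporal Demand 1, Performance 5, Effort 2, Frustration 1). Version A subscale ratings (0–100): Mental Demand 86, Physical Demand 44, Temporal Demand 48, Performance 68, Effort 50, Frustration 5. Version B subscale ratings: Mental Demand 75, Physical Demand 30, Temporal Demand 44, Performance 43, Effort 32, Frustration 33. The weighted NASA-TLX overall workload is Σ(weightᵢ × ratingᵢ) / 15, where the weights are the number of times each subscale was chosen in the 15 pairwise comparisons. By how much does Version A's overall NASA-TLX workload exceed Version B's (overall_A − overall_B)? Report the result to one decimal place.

Version A weighted sum = 2·86 + 4·44 + 1·48 + 5·68 + 2·50 + 1·5 = 172 + 176 + 48 + 340 + 100 + 5 = 841; overall_A = 841/15 = 56.0667.
Version B weighted sum = 2·75 + 4·30 + 1·44 + 5·43 + 2·32 + 1·33 = 150 + 120 + 44 + 215 + 64 + 33 = 626; overall_B = 626/15 = 41.7333.
Difference = 56.0667 − 41.7333 = 14.3334 ≈ 14.3.

14.3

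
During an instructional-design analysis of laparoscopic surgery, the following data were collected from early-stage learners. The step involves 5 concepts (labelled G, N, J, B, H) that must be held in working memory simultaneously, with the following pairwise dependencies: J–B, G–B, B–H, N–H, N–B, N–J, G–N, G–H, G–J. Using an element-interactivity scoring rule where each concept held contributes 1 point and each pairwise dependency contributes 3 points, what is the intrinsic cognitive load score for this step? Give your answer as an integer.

32

Count of concepts held simultaneously: 5.
Count of pairwise dependencies listed: 9.
Element contribution: 5 × 1 = 5.
Interaction contribution: 9 × 3 = 27.
Intrinsic load = 5 + 27 = 32.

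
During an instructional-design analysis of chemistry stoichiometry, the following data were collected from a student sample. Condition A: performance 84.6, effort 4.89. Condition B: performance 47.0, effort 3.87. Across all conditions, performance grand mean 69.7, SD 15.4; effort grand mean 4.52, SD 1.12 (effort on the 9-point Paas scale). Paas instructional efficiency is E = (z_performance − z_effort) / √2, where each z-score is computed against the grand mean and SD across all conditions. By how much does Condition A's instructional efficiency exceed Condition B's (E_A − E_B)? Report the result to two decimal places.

1.08

Condition A: z_P = (84.6 − 69.7)/15.4 = 0.9675; z_E = (4.89 − 4.52)/1.12 = 0.3304; E_A = (0.9675 − 0.3304)/√2 = 0.4505.
Condition B: z_P = (47.0 − 69.7)/15.4 = -1.4740; z_E = (3.87 − 4.52)/1.12 = -0.5804; E_B = (-1.4740 − (-0.5804))/√2 = -0.6319.
E_A − E_B = 0.4505 − (-0.6319) = 1.0824 ≈ 1.08.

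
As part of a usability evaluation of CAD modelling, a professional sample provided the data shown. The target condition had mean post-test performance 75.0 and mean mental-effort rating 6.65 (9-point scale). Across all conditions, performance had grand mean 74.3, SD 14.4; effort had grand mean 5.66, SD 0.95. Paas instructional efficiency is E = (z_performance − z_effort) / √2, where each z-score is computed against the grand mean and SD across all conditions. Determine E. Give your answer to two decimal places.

-0.70

z_performance = (75.0 − 74.3) / 14.4 = 0.7000 / 14.4 = 0.0486.
z_effort = (6.65 − 5.66) / 0.95 = 0.9900 / 0.95 = 1.0421.
z_P − z_E = 0.0486 − 1.0421 = -0.9935.
E = -0.9935 / √2 = -0.9935 / 1.41421 = -0.7025 ≈ -0.70.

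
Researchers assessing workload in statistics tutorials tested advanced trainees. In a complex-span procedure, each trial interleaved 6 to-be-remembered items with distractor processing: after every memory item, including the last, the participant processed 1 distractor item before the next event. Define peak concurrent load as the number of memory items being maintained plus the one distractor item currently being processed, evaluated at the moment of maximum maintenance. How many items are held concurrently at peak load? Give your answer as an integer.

Maintenance is greatest during the distractor(s) after memory item 6: all 6 memory items are being held.
One distractor item is concurrently being processed.
Peak concurrent load = 6 + 1 = 7 items.

7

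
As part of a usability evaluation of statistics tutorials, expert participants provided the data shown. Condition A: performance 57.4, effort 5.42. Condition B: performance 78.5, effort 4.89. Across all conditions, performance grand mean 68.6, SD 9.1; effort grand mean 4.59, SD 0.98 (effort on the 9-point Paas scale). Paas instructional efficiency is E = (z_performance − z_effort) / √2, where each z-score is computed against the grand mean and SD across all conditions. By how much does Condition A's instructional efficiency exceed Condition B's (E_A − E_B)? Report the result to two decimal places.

-2.02

Condition A: z_P = (57.4 − 68.6)/9.1 = -1.2308; z_E = (5.42 − 4.59)/0.98 = 0.8469; E_A = (-1.2308 − 0.8469)/√2 = -1.4692.
Condition B: z_P = (78.5 − 68.6)/9.1 = 1.0879; z_E = (4.89 − 4.59)/0.98 = 0.3061; E_B = (1.0879 − 0.3061)/√2 = 0.5528.
E_A − E_B = -1.4692 − 0.5528 = -2.0220 ≈ -2.02.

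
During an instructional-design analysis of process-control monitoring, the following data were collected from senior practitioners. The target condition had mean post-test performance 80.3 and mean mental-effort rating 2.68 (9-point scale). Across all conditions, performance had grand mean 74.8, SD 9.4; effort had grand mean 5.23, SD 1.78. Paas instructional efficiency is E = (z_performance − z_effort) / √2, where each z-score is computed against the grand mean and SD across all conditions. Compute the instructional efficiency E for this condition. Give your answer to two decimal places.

1.43

z_performance = (80.3 − 74.8) / 9.4 = 5.5000 / 9.4 = 0.5851.
z_effort = (2.68 − 5.23) / 1.78 = -2.5500 / 1.78 = -1.4326.
z_P − z_E = 0.5851 − (-1.4326) = 2.0177.
E = 2.0177 / √2 = 2.0177 / 1.41421 = 1.4267 ≈ 1.43.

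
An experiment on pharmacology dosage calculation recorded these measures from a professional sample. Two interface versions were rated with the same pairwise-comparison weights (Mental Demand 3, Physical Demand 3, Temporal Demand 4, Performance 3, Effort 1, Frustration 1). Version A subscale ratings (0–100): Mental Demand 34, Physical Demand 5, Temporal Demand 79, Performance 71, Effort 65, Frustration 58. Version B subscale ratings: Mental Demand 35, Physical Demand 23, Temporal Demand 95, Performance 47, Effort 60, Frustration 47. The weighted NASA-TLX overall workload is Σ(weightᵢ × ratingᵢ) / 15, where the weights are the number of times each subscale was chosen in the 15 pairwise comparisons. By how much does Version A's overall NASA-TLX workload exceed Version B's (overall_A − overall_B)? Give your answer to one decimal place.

Version A weighted sum = 3·34 + 3·5 + 4·79 + 3·71 + 1·65 + 1·58 = 102 + 15 + 316 + 213 + 65 + 58 = 769; overall_A = 769/15 = 51.2667.
Version B weighted sum = 3·35 + 3·23 + 4·95 + 3·47 + 1·60 + 1·47 = 105 + 69 + 380 + 141 + 60 + 47 = 802; overall_B = 802/15 = 53.4667.
Difference = 51.2667 − 53.4667 = -2.2000 ≈ -2.2.

-2.2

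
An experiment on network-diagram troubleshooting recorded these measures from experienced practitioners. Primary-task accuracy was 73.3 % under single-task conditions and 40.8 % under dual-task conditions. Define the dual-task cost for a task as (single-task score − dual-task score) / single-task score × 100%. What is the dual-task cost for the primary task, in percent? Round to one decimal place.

Cost = (73.3 − 40.8) / 73.3 × 100%
     = 32.5000 / 73.3 × 100% = 44.3383%.
≈ 44.3%.

44.3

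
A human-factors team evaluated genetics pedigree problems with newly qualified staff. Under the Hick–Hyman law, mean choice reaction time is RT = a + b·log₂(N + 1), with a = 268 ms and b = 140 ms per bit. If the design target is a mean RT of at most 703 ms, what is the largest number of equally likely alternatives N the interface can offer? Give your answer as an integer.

Set 268 + 140·log₂(N + 1) ≤ 703.
log₂(N + 1) ≤ (703 − 268) / 140 = 3.1071.
N + 1 ≤ 2^3.1071 = 8.6165.
N ≤ 7.6165, so the largest integer N is 7.

7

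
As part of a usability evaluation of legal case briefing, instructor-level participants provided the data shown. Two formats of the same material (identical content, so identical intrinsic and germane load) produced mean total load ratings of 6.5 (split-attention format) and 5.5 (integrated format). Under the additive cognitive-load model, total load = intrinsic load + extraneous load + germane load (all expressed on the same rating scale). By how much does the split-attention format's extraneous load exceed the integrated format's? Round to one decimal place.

Intrinsic and germane load are equal across formats, so the difference in total load equals the difference in extraneous load.
Extraneous-load difference = 6.5 − 5.5 = 1.0.

1.0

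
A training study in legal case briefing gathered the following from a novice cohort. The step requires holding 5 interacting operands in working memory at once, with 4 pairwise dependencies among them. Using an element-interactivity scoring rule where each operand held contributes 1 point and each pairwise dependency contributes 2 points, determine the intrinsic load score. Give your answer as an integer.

13

Element contribution: 5 × 1 = 5.
Interaction contribution: 4 × 2 = 8.
Intrinsic load = 5 + 8 = 13.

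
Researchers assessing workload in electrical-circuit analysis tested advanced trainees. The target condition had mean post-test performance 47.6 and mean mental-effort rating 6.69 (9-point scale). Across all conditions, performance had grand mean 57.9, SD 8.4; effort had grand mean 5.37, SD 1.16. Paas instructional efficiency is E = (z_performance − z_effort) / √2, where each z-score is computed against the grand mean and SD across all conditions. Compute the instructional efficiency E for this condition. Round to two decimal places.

z_performance = (47.6 − 57.9) / 8.4 = -10.3000 / 8.4 = -1.2262.
z_effort = (6.69 − 5.37) / 1.16 = 1.3200 / 1.16 = 1.1379.
z_P − z_E = -1.2262 − 1.1379 = -2.3641.
E = -2.3641 / √2 = -2.3641 / 1.41421 = -1.6717 ≈ -1.67.

-1.67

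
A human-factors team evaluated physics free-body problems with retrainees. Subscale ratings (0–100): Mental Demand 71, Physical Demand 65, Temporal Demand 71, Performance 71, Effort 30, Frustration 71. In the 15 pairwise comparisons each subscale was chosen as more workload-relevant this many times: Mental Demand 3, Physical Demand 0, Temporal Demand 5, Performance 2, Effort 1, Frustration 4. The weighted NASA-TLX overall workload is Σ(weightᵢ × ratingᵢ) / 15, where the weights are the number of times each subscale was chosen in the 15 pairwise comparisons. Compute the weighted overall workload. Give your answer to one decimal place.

68.3

The tallies are the weights (they sum to 15).
Weighted sum = 3·71 + 0·65 + 5·71 + 2·71 + 1·30 + 4·71
            = 213 + 0 + 355 + 142 + 30 + 284 = 1024.
Overall workload = 1024 / 15 = 68.2667 ≈ 68.3.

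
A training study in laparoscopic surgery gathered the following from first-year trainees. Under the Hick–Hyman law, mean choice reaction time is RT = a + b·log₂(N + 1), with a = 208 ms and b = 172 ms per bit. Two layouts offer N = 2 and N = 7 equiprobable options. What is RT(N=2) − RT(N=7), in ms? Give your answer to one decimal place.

-243.4

RT(2) = 208 + 172·log₂(3) = 208 + 172·1.5850 = 480.6200 ms.
RT(7) = 208 + 172·log₂(8) = 208 + 172·3.0000 = 724.0000 ms.
Difference = 480.6200 − 724.0000 = -243.3800 ≈ -243.4 ms.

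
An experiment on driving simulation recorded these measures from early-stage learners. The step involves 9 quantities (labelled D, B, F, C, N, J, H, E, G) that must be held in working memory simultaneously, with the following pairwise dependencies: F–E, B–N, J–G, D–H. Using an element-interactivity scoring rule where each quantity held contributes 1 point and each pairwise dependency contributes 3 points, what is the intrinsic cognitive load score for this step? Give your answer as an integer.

21

Count of quantities held simultaneously: 9.
Count of pairwise dependencies listed: 4.
Element contribution: 9 × 1 = 9.
Interaction contribution: 4 × 3 = 12.
Intrinsic load = 9 + 12 = 21.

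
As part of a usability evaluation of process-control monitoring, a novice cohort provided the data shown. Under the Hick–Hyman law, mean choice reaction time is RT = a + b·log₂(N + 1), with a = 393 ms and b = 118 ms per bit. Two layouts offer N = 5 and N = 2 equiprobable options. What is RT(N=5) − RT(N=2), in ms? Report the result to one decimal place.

RT(5) = 393 + 118·log₂(6) = 393 + 118·2.5850 = 698.0300 ms.
RT(2) = 393 + 118·log₂(3) = 393 + 118·1.5850 = 580.0300 ms.
Difference = 698.0300 − 580.0300 = 118.0000 ≈ 118.0 ms.

118.0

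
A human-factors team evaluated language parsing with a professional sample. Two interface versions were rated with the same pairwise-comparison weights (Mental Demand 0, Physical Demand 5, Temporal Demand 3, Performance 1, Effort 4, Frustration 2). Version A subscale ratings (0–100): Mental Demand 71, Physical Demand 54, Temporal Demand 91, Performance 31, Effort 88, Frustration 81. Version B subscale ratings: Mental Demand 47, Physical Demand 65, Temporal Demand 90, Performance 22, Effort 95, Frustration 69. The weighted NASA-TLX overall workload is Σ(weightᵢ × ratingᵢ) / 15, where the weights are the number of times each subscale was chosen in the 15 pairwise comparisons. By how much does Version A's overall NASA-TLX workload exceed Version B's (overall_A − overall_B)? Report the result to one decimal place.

Version A weighted sum = 0·71 + 5·54 + 3·91 + 1·31 + 4·88 + 2·81 = 0 + 270 + 273 + 31 + 352 + 162 = 1088; overall_A = 1088/15 = 72.5333.
Version B weighted sum = 0·47 + 5·65 + 3·90 + 1·22 + 4·95 + 2·69 = 0 + 325 + 270 + 22 + 380 + 138 = 1135; overall_B = 1135/15 = 75.6667.
Difference = 72.5333 − 75.6667 = -3.1334 ≈ -3.1.

-3.1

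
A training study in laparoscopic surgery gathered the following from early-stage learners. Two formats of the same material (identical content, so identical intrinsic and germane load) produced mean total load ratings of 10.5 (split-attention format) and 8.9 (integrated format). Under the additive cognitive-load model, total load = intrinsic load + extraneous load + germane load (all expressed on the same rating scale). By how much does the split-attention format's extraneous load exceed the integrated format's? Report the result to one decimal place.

1.6

Intrinsic and germane load are equal across formats, so the difference in total load equals the difference in extraneous load.
Extraneous-load difference = 10.5 − 8.9 = 1.6.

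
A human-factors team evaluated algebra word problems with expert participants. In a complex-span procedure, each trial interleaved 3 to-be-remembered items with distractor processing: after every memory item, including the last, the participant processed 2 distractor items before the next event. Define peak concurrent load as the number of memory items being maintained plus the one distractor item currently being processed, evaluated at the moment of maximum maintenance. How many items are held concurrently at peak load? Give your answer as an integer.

4

Maintenance is greatest during the distractor(s) after memory item 3: all 3 memory items are being held.
One distractor item is concurrently being processed.
Peak concurrent load = 3 + 1 = 4 items.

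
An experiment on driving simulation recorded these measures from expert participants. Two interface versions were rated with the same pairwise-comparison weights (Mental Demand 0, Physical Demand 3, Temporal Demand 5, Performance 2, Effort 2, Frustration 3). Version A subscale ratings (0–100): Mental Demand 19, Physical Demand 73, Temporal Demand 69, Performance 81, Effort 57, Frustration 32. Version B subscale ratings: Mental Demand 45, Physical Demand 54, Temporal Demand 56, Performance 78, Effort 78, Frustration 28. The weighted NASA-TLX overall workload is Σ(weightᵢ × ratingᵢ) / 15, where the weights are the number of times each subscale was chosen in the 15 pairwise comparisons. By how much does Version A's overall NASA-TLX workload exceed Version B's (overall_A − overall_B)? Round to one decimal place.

6.5

Version A weighted sum = 0·19 + 3·73 + 5·69 + 2·81 + 2·57 + 3·32 = 0 + 219 + 345 + 162 + 114 + 96 = 936; overall_A = 936/15 = 62.4000.
Version B weighted sum = 0·45 + 3·54 + 5·56 + 2·78 + 2·78 + 3·28 = 0 + 162 + 280 + 156 + 156 + 84 = 838; overall_B = 838/15 = 55.8667.
Difference = 62.4000 − 55.8667 = 6.5333 ≈ 6.5.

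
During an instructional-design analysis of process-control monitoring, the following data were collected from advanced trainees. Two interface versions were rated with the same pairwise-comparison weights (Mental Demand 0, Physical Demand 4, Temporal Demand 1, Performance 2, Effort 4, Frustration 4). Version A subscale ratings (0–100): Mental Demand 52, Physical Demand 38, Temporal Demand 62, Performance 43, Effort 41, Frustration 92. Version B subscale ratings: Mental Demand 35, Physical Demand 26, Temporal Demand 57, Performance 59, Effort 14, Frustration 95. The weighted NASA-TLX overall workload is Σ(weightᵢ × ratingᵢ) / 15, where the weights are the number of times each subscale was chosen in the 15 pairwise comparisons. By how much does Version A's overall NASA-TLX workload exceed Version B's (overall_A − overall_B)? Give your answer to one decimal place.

7.8

Version A weighted sum = 0·52 + 4·38 + 1·62 + 2·43 + 4·41 + 4·92 = 0 + 152 + 62 + 86 + 164 + 368 = 832; overall_A = 832/15 = 55.4667.
Version B weighted sum = 0·35 + 4·26 + 1·57 + 2·59 + 4·14 + 4·95 = 0 + 104 + 57 + 118 + 56 + 380 = 715; overall_B = 715/15 = 47.6667.
Difference = 55.4667 − 47.6667 = 7.8000 ≈ 7.8.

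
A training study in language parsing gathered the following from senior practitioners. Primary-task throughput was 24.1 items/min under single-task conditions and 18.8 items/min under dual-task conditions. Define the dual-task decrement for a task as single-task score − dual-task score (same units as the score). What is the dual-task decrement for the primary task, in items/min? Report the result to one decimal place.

5.3

Decrement = 24.1 − 18.8 = 5.3000 items/min ≈ 5.3 items/min.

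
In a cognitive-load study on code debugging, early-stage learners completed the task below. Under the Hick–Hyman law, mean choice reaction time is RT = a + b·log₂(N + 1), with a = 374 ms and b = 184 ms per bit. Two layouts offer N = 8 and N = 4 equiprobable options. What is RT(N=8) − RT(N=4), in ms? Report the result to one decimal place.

156.0

RT(8) = 374 + 184·log₂(9) = 374 + 184·3.1699 = 957.2616 ms.
RT(4) = 374 + 184·log₂(5) = 374 + 184·2.3219 = 801.2296 ms.
Difference = 957.2616 − 801.2296 = 156.0320 ≈ 156.0 ms.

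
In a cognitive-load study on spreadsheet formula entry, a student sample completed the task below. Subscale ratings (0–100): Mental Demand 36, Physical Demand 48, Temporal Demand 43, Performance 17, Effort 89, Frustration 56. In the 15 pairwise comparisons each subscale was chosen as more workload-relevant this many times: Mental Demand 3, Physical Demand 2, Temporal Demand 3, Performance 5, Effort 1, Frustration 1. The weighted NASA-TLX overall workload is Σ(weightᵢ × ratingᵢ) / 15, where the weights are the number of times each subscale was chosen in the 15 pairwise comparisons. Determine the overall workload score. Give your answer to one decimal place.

37.5

The tallies are the weights (they sum to 15).
Weighted sum = 3·36 + 2·48 + 3·43 + 5·17 + 1·89 + 1·56
            = 108 + 96 + 129 + 85 + 89 + 56 = 563.
Overall workload = 563 / 15 = 37.5333 ≈ 37.5.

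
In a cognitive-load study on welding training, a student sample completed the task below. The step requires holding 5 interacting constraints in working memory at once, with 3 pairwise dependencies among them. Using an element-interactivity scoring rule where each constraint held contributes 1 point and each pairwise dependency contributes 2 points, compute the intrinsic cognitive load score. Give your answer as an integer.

11

Element contribution: 5 × 1 = 5.
Interaction contribution: 3 × 2 = 6.
Intrinsic load = 5 + 6 = 11.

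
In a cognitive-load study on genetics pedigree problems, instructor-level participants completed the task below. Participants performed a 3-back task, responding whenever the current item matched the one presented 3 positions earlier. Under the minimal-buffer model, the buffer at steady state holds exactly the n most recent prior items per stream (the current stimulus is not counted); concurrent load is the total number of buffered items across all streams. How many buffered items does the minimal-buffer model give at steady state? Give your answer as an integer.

The buffer holds the 3 most recent prior items.
Steady-state concurrent load = 3 items.

3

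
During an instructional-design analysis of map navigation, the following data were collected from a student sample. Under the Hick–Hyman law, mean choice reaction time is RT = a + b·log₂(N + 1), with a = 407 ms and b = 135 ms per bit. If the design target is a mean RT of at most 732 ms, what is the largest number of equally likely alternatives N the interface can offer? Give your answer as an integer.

4

Set 407 + 135·log₂(N + 1) ≤ 732.
log₂(N + 1) ≤ (732 − 407) / 135 = 2.4074.
N + 1 ≤ 2^2.4074 = 5.3052.
N ≤ 4.3052, so the largest integer N is 4.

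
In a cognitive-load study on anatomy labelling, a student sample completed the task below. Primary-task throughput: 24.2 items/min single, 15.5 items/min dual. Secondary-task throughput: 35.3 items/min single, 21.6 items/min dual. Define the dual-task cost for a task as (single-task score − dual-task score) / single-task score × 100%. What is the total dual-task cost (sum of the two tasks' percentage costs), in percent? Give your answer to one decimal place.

Primary cost = (24.2 − 15.5) / 24.2 × 100% = 35.9504%.
Secondary cost = (35.3 − 21.6) / 35.3 × 100% = 38.8102%.
Total = 35.9504% + 38.8102% = 74.7606% ≈ 74.8%.

74.8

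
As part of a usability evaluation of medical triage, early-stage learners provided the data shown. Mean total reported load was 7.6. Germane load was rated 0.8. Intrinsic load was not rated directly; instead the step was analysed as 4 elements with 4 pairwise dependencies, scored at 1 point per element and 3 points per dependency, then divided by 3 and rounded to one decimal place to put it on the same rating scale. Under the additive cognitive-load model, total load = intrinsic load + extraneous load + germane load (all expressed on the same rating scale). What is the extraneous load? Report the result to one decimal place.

Intrinsic (element-interactivity): (4 × 1 + 4 × 3) / 3 = 16 / 3 = 5.3333 → 5.3.
extraneous load = total − intrinsic − germane
             = 7.6 − 5.3 − 0.8 = 1.5.

1.5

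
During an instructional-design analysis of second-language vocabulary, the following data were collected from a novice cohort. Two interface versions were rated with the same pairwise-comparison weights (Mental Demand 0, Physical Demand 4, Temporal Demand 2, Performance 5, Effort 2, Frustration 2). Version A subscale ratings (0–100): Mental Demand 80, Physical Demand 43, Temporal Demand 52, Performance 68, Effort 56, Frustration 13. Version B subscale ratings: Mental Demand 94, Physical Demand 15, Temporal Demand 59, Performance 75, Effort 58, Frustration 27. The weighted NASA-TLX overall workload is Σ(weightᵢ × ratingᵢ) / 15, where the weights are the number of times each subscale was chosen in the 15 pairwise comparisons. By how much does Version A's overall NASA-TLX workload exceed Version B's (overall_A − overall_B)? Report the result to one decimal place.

2.1

Version A weighted sum = 0·80 + 4·43 + 2·52 + 5·68 + 2·56 + 2·13 = 0 + 172 + 104 + 340 + 112 + 26 = 754; overall_A = 754/15 = 50.2667.
Version B weighted sum = 0·94 + 4·15 + 2·59 + 5·75 + 2·58 + 2·27 = 0 + 60 + 118 + 375 + 116 + 54 = 723; overall_B = 723/15 = 48.2000.
Difference = 50.2667 − 48.2000 = 2.0667 ≈ 2.1.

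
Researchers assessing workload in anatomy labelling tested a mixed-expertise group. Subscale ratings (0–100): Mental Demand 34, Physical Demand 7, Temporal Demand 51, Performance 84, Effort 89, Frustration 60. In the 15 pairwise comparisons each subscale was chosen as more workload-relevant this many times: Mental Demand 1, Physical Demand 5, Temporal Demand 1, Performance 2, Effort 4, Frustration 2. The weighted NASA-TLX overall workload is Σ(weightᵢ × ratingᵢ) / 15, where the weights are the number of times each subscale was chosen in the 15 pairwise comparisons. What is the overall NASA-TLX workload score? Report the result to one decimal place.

The tallies are the weights (they sum to 15).
Weighted sum = 1·34 + 5·7 + 1·51 + 2·84 + 4·89 + 2·60
            = 34 + 35 + 51 + 168 + 356 + 120 = 764.
Overall workload = 764 / 15 = 50.9333 ≈ 50.9.

50.9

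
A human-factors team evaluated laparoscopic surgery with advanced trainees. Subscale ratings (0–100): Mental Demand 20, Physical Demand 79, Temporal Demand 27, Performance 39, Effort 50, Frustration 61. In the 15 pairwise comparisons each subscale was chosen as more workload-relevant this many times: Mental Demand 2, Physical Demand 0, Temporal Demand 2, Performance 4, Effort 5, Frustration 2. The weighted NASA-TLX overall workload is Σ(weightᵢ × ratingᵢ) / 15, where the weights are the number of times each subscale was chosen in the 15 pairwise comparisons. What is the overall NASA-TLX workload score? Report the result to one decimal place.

41.5

The tallies are the weights (they sum to 15).
Weighted sum = 2·20 + 0·79 + 2·27 + 4·39 + 5·50 + 2·61
            = 40 + 0 + 54 + 156 + 250 + 122 = 622.
Overall workload = 622 / 15 = 41.4667 ≈ 41.5.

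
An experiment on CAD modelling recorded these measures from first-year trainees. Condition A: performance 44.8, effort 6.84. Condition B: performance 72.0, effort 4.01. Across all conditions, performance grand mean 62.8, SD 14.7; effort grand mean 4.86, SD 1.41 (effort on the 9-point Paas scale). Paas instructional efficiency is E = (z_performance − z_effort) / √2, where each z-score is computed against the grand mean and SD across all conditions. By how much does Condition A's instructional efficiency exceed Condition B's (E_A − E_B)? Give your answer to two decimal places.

Condition A: z_P = (44.8 − 62.8)/14.7 = -1.2245; z_E = (6.84 − 4.86)/1.41 = 1.4043; E_A = (-1.2245 − 1.4043)/√2 = -1.8588.
Condition B: z_P = (72.0 − 62.8)/14.7 = 0.6259; z_E = (4.01 − 4.86)/1.41 = -0.6028; E_B = (0.6259 − (-0.6028))/√2 = 0.8688.
E_A − E_B = -1.8588 − 0.8688 = -2.7276 ≈ -2.73.

-2.73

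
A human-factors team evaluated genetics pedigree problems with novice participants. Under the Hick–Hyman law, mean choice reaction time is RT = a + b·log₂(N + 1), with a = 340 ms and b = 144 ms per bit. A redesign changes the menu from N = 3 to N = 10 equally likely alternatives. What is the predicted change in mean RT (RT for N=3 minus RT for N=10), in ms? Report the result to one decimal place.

RT(3) = 340 + 144·log₂(4) = 340 + 144·2.0000 = 628.0000 ms.
RT(10) = 340 + 144·log₂(11) = 340 + 144·3.4594 = 838.1536 ms.
Difference = 628.0000 − 838.1536 = -210.1536 ≈ -210.2 ms.

-210.2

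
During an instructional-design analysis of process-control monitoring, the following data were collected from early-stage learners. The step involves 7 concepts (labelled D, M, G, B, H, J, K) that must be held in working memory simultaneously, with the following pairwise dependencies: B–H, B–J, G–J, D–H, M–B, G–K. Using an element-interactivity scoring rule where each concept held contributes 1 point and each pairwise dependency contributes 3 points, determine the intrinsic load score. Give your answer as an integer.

25

Count of concepts held simultaneously: 7.
Count of pairwise dependencies listed: 6.
Element contribution: 7 × 1 = 7.
Interaction contribution: 6 × 3 = 18.
Intrinsic load = 7 + 18 = 25.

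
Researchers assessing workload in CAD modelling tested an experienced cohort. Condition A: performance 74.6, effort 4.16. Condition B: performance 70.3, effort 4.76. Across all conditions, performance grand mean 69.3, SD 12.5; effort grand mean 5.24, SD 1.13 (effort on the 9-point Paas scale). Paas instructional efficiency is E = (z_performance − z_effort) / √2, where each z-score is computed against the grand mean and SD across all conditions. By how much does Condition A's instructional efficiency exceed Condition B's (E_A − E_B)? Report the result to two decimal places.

Condition A: z_P = (74.6 − 69.3)/12.5 = 0.4240; z_E = (4.16 − 5.24)/1.13 = -0.9558; E_A = (0.4240 − (-0.9558))/√2 = 0.9757.
Condition B: z_P = (70.3 − 69.3)/12.5 = 0.0800; z_E = (4.76 − 5.24)/1.13 = -0.4248; E_B = (0.0800 − (-0.4248))/√2 = 0.3569.
E_A − E_B = 0.9757 − 0.3569 = 0.6188 ≈ 0.62.

0.62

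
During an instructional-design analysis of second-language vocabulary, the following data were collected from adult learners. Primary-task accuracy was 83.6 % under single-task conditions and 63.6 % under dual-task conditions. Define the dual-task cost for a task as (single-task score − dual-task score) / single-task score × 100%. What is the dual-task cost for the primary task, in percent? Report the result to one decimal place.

Cost = (83.6 − 63.6) / 83.6 × 100%
     = 20.0000 / 83.6 × 100% = 23.9234%.
≈ 23.9%.

23.9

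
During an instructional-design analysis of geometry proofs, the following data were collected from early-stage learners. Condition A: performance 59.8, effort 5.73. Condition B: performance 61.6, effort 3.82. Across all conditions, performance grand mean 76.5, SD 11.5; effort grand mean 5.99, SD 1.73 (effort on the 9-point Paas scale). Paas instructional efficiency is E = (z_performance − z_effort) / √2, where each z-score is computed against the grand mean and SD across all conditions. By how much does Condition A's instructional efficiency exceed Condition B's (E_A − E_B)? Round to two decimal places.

Condition A: z_P = (59.8 − 76.5)/11.5 = -1.4522; z_E = (5.73 − 5.99)/1.73 = -0.1503; E_A = (-1.4522 − (-0.1503))/√2 = -0.9206.
Condition B: z_P = (61.6 − 76.5)/11.5 = -1.2957; z_E = (3.82 − 5.99)/1.73 = -1.2543; E_B = (-1.2957 − (-1.2543))/√2 = -0.0293.
E_A − E_B = -0.9206 − (-0.0293) = -0.8913 ≈ -0.89.

-0.89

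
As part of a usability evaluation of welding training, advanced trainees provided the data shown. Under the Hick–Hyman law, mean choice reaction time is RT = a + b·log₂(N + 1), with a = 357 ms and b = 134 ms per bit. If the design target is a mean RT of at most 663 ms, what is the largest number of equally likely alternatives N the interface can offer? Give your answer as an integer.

3

Set 357 + 134·log₂(N + 1) ≤ 663.
log₂(N + 1) ≤ (663 − 357) / 134 = 2.2836.
N + 1 ≤ 2^2.2836 = 4.8689.
N ≤ 3.8689, so the largest integer N is 3.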